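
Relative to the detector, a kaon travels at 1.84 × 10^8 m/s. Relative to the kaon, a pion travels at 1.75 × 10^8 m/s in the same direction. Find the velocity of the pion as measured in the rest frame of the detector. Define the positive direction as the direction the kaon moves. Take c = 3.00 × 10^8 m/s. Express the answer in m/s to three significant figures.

2.64 × 10^8 m/s

In units of c (dividing by 3.00 × 10^8 m/s): v = 0.613, u' = 0.583.
u = (u' + v)/(1 + u'v/c²):
u = (0.583 + 0.613) / (1 + 0.583·0.613) = 1.1967/1.3578 = 0.8813
(Galilean addition would give +1.197c, exceeding c.)
Converting back: u = 0.8813 × 3.00 × 10^8 m/s.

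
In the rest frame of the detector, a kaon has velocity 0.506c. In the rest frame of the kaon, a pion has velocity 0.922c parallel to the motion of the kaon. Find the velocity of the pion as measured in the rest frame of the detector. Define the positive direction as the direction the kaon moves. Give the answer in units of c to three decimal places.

0.974c

With v = 0.506 and u' = 0.922 (in units of c),
u = (u' + v)/(1 + u'v/c²):
u = (0.922 + 0.506) / (1 + 0.922·0.506) = 1.4280/1.4665 = 0.9737
(Galilean addition would give +1.428c, exceeding c.)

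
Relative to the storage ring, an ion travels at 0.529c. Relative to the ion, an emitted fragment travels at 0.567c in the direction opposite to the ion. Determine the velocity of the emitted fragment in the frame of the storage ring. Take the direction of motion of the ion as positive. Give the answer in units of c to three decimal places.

-0.054c

With v = 0.529 and u' = -0.567 (in units of c),
u = (u' + v)/(1 + u'v/c²):
u = (-0.567 + 0.529) / (1 + (-0.567)·0.529) = -0.0380/0.7001 = -0.0543
(Galilean addition would give -0.038c.)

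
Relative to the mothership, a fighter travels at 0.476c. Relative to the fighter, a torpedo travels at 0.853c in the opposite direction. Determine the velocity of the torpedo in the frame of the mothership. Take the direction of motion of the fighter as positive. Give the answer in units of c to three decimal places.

With v = 0.476 and u' = -0.853 (in units of c),
u = (u' + v)/(1 + u'v/c²):
u = (-0.853 + 0.476) / (1 + (-0.853)·0.476) = -0.3770/0.5940 = -0.6347

-0.635c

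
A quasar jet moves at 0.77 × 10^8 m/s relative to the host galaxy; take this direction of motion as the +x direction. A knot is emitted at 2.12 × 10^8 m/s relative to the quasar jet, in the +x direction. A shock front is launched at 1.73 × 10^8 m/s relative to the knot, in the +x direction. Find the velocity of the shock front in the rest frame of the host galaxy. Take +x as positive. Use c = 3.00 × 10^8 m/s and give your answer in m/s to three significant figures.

Apply u = (u' + v)/(1 + u'v/c²) successively, working outward toward the host galaxy.
(Dividing each given speed by c = 3.00 × 10^8 m/s to work in units of c.)
Start: velocity of the quasar jet relative to the host galaxy = 0.2567c.
Compose with the knot (u' = 0.707 in the quasar jet frame): u_1 = (0.707 + 0.257) / (1 + 0.707·0.257) = 0.9633/1.1814 = 0.8154.
Compose with the shock front (u' = 0.577 in the knot frame): u_2 = (0.577 + 0.815) / (1 + 0.577·0.815) = 1.3921/1.4702 = 0.9469.
So u = 0.9469 × 3.00 × 10^8 m/s.

2.84 × 10^8 m/s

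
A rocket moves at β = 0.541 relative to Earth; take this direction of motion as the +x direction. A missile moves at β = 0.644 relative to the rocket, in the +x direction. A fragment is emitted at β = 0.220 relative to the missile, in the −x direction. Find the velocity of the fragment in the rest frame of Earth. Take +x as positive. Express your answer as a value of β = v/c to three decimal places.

β = +0.817

Apply u = (u' + v)/(1 + u'v/c²) successively, working outward toward Earth.
Start: velocity of the rocket relative to Earth = 0.5410c.
Compose with the missile (u' = 0.644 in the rocket frame): u_1 = (0.644 + 0.541) / (1 + 0.644·0.541) = 1.1850/1.3484 = 0.8788.
Compose with the fragment (u' = -0.220 in the missile frame): u_2 = (-0.220 + 0.879) / (1 + (-0.220)·0.879) = 0.6588/0.8067 = 0.8167.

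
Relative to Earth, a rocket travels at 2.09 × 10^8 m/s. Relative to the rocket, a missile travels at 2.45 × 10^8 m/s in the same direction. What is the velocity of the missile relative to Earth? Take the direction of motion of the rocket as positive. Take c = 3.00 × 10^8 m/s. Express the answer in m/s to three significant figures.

In units of c (dividing by 3.00 × 10^8 m/s): v = 0.697, u' = 0.817.
u = (u' + v)/(1 + u'v/c²):
u = (0.817 + 0.697) / (1 + 0.817·0.697) = 1.5133/1.5689 = 0.9646
(Galilean addition would give +1.513c, exceeding c.)
Converting back: u = 0.9646 × 3.00 × 10^8 m/s.

2.89 × 10^8 m/s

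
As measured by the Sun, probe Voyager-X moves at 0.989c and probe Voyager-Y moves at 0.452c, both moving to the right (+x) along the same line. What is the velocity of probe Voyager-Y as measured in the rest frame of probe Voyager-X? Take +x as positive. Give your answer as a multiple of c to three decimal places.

β_A = 0.989, β_B = 0.452.
Transform to A's frame with the inverse velocity-addition law: u' = (u − v)/(1 − uv/c²), taking u = β_B and v = β_A.
u' = (0.452 − 0.989) / (1 − (0.989)(0.452)) = -0.5370/0.5530 = -0.9711.

-0.971c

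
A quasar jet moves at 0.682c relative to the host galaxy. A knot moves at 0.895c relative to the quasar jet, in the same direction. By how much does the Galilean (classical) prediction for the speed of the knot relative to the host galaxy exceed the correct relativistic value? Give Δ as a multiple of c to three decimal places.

Δ = 0.598c

Galilean: u_cl = 0.895 + 0.682 = 1.5770.
Relativistic: u_rel = (0.895 + 0.682) / (1 + 0.895·0.682) = 1.5770/1.6104 = 0.9793.
Δ = 1.5770 − 0.9793 = 0.5977.
(The classical prediction exceeds c; the relativistic result does not.)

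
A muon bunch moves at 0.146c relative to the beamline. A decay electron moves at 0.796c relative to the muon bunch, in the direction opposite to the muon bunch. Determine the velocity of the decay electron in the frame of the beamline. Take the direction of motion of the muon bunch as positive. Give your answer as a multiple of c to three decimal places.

-0.735c

With v = 0.146 and u' = -0.796 (in units of c),
u = (u' + v)/(1 + u'v/c²):
u = (-0.796 + 0.146) / (1 + (-0.796)·0.146) = -0.6500/0.8838 = -0.7355
(Galilean addition would give -0.650c.)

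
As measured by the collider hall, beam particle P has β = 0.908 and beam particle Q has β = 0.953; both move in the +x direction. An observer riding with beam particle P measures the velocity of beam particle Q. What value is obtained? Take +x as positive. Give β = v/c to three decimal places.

β_A = 0.908, β_B = 0.953.
Transform to A's frame with the inverse velocity-addition law: u' = (u − v)/(1 − uv/c²), taking u = β_B and v = β_A.
u' = (0.953 − 0.908) / (1 − (0.908)(0.953)) = 0.0450/0.1347 = 0.3341.

β = +0.334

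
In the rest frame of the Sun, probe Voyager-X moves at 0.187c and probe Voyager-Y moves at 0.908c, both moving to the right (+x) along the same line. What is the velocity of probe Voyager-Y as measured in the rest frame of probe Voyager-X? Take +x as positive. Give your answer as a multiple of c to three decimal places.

β_A = 0.187, β_B = 0.908.
Transform to A's frame with the inverse velocity-addition law: u' = (u − v)/(1 − uv/c²), taking u = β_B and v = β_A.
u' = (0.908 − 0.187) / (1 − (0.187)(0.908)) = 0.7210/0.8302 = 0.8685.

+0.868c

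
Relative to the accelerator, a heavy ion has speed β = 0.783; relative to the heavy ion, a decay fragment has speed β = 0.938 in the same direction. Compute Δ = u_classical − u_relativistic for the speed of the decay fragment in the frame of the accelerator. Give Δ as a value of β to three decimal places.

Δ = 0.729

Galilean: u_cl = 0.938 + 0.783 = 1.7210.
Relativistic: u_rel = (0.938 + 0.783) / (1 + 0.938·0.783) = 1.7210/1.7345 = 0.9922.
Δ = 1.7210 − 0.9922 = 0.7288.
(The classical prediction exceeds c; the relativistic result does not.)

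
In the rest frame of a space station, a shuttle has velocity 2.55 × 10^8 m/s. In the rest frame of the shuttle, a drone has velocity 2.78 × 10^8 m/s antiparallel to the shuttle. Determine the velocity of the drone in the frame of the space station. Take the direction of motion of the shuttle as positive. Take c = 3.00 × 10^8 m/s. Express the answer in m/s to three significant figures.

In units of c (dividing by 3.00 × 10^8 m/s): v = 0.850, u' = -0.927.
u = (u' + v)/(1 + u'v/c²):
u = (-0.927 + 0.850) / (1 + (-0.927)·0.850) = -0.0767/0.2123 = -0.3611
Converting back: u = -0.3611 × 3.00 × 10^8 m/s.

-1.08 × 10^8 m/s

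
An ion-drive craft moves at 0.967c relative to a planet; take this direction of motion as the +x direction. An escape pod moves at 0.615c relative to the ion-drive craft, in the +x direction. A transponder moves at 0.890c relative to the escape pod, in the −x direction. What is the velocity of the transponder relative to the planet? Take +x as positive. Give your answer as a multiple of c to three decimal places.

+0.871c

Apply u = (u' + v)/(1 + u'v/c²) successively, working outward toward the planet.
Start: velocity of the ion-drive craft relative to the planet = 0.9670c.
Compose with the escape pod (u' = 0.615 in the ion-drive craft frame): u_1 = (0.615 + 0.967) / (1 + 0.615·0.967) = 1.5820/1.5947 = 0.9920.
Compose with the transponder (u' = -0.890 in the escape pod frame): u_2 = (-0.890 + 0.992) / (1 + (-0.890)·0.992) = 0.1020/0.1171 = 0.8714.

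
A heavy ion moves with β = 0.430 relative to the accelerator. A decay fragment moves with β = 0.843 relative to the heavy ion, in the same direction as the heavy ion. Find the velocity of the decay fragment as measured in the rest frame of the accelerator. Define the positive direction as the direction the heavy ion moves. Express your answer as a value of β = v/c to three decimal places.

β = 0.934

With v = 0.430 and u' = 0.843 (in units of c),
u = (u' + v)/(1 + u'v/c²):
u = (0.843 + 0.430) / (1 + 0.843·0.430) = 1.2730/1.3625 = 0.9343
(Galilean addition would give +1.273c, exceeding c.)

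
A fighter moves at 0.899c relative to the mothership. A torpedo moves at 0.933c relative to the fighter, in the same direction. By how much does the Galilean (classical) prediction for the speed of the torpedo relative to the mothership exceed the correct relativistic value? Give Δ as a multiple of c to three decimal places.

Δ = 0.836c

Galilean: u_cl = 0.933 + 0.899 = 1.8320.
Relativistic: u_rel = (0.933 + 0.899) / (1 + 0.933·0.899) = 1.8320/1.8388 = 0.9963.
Δ = 1.8320 − 0.9963 = 0.8357.
(The classical prediction exceeds c; the relativistic result does not.)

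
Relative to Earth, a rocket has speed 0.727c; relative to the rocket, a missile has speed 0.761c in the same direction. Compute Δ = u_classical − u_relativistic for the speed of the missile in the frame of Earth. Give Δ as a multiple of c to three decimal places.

Δ = 0.530c

Galilean: u_cl = 0.761 + 0.727 = 1.4880.
Relativistic: u_rel = (0.761 + 0.727) / (1 + 0.761·0.727) = 1.4880/1.5532 = 0.9580.
Δ = 1.4880 − 0.9580 = 0.5300.
(The classical prediction exceeds c; the relativistic result does not.)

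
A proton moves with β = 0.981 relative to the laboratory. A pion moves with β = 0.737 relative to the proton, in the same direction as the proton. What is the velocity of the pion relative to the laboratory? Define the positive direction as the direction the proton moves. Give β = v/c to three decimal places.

β = 0.997

With v = 0.981 and u' = 0.737 (in units of c),
u = (u' + v)/(1 + u'v/c²):
u = (0.737 + 0.981) / (1 + 0.737·0.981) = 1.7180/1.7230 = 0.9971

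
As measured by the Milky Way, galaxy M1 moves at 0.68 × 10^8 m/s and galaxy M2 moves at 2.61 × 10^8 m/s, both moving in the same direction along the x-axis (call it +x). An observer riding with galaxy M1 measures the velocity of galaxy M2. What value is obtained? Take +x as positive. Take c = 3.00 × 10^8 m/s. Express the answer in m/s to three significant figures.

+2.40 × 10^8 m/s

β_A = 0.227, β_B = 0.870 (dividing each by c = 3.00 × 10^8 m/s).
Transform to A's frame with the inverse velocity-addition law: u' = (u − v)/(1 − uv/c²), taking u = β_B and v = β_A.
u' = (0.870 − 0.227) / (1 − (0.227)(0.870)) = 0.6433/0.8028 = 0.8014.
u' = 0.8014 × 3.00 × 10^8 m/s.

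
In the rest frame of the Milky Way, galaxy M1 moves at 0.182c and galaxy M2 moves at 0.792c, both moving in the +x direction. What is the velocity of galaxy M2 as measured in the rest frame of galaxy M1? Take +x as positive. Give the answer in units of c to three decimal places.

β_A = 0.182, β_B = 0.792.
Transform to A's frame with the inverse velocity-addition law: u' = (u − v)/(1 − uv/c²), taking u = β_B and v = β_A.
u' = (0.792 − 0.182) / (1 − (0.182)(0.792)) = 0.6100/0.8559 = 0.7127.

+0.713c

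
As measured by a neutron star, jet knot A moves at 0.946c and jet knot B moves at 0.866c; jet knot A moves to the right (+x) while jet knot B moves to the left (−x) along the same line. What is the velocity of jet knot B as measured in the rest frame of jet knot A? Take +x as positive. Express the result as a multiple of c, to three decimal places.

-0.996c

β_A = 0.946, β_B = -0.866.
Transform to A's frame with the inverse velocity-addition law: u' = (u − v)/(1 − uv/c²), taking u = β_B and v = β_A.
u' = (-0.866 − 0.946) / (1 − (0.946)(-0.866)) = -1.8120/1.8192 = -0.9960.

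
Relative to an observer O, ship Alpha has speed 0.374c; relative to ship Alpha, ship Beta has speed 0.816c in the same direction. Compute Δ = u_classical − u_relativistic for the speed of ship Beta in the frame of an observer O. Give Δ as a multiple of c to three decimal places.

Δ = 0.278c

Galilean: u_cl = 0.816 + 0.374 = 1.1900.
Relativistic: u_rel = (0.816 + 0.374) / (1 + 0.816·0.374) = 1.1900/1.3052 = 0.9117.
Δ = 1.1900 − 0.9117 = 0.2783.
(The classical prediction exceeds c; the relativistic result does not.)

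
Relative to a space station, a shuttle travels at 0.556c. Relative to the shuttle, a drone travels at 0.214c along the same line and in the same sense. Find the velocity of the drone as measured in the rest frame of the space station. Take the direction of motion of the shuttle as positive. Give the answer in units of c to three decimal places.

With v = 0.556 and u' = 0.214 (in units of c),
u = (u' + v)/(1 + u'v/c²):
u = (0.214 + 0.556) / (1 + 0.214·0.556) = 0.7700/1.1190 = 0.6881

0.688c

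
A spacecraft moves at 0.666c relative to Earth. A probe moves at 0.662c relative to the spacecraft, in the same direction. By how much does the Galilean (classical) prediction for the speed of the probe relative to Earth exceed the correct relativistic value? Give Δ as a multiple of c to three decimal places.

Galilean: u_cl = 0.662 + 0.666 = 1.3280.
Relativistic: u_rel = (0.662 + 0.666) / (1 + 0.662·0.666) = 1.3280/1.4409 = 0.9217.
Δ = 1.3280 − 0.9217 = 0.4063.
(The classical prediction exceeds c; the relativistic result does not.)

Δ = 0.406c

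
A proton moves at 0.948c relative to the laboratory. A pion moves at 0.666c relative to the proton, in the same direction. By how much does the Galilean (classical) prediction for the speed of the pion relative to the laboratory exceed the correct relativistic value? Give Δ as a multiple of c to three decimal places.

Galilean: u_cl = 0.666 + 0.948 = 1.6140.
Relativistic: u_rel = (0.666 + 0.948) / (1 + 0.666·0.948) = 1.6140/1.6314 = 0.9894.
Δ = 1.6140 − 0.9894 = 0.6246.
(The classical prediction exceeds c; the relativistic result does not.)

Δ = 0.625c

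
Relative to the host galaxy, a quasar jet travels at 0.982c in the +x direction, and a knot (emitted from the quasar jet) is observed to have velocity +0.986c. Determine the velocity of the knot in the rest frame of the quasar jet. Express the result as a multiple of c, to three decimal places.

Invert the composition law: u' = (u − v)/(1 − uv/c²).
u' = (0.986 − 0.982) / (1 − (0.986)(0.982)) = 0.0040/0.0317 = 0.1260.

+0.126c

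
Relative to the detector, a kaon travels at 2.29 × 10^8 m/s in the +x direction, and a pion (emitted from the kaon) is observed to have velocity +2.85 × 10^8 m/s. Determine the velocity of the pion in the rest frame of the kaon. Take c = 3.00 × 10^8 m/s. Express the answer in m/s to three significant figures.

+2.04 × 10^8 m/s

v = 0.763c, u = 0.950c.
Invert the composition law: u' = (u − v)/(1 − uv/c²).
u' = (0.950 − 0.763) / (1 − (0.950)(0.763)) = 0.1867/0.2748 = 0.6792.
u' = 0.6792 × 3.00 × 10^8 m/s.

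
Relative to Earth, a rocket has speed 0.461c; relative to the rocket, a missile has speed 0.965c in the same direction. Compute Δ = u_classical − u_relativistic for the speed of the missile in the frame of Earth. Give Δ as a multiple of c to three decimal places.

Galilean: u_cl = 0.965 + 0.461 = 1.4260.
Relativistic: u_rel = (0.965 + 0.461) / (1 + 0.965·0.461) = 1.4260/1.4449 = 0.9869.
Δ = 1.4260 − 0.9869 = 0.4391.
(The classical prediction exceeds c; the relativistic result does not.)

Δ = 0.439c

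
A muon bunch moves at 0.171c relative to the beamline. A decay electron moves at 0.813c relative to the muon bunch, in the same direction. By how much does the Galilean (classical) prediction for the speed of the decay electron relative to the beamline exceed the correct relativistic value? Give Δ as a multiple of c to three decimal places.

Δ = 0.120c

Galilean: u_cl = 0.813 + 0.171 = 0.9840.
Relativistic: u_rel = (0.813 + 0.171) / (1 + 0.813·0.171) = 0.9840/1.1390 = 0.8639.
Δ = 0.9840 − 0.8639 = 0.1201.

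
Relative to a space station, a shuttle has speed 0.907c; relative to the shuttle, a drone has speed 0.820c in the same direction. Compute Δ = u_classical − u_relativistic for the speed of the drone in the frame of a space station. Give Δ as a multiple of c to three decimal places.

Δ = 0.737c

Galilean: u_cl = 0.820 + 0.907 = 1.7270.
Relativistic: u_rel = (0.820 + 0.907) / (1 + 0.820·0.907) = 1.7270/1.7437 = 0.9904.
Δ = 1.7270 − 0.9904 = 0.7366.
(The classical prediction exceeds c; the relativistic result does not.)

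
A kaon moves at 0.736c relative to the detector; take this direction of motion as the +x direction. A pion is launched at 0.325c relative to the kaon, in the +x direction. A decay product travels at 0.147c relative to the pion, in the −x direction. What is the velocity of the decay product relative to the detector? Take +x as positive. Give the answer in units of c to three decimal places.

Apply u = (u' + v)/(1 + u'v/c²) successively, working outward toward the detector.
Start: velocity of the kaon relative to the detector = 0.7360c.
Compose with the pion (u' = 0.325 in the kaon frame): u_1 = (0.325 + 0.736) / (1 + 0.325·0.736) = 1.0610/1.2392 = 0.8562.
Compose with the decay product (u' = -0.147 in the pion frame): u_2 = (-0.147 + 0.856) / (1 + (-0.147)·0.856) = 0.7092/0.8741 = 0.8113.

+0.811c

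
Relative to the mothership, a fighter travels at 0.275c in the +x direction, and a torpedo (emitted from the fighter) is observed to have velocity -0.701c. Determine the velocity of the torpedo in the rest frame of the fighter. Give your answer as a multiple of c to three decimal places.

Invert the composition law: u' = (u − v)/(1 − uv/c²).
u' = (-0.701 − 0.275) / (1 − (-0.701)(0.275)) = -0.9760/1.1928 = -0.8183.

-0.818c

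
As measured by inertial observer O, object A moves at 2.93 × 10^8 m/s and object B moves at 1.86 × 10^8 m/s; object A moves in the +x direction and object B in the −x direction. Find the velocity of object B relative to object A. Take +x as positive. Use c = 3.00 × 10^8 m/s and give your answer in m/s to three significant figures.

β_A = 0.977, β_B = -0.620 (dividing each by c = 3.00 × 10^8 m/s).
Transform to A's frame with the inverse velocity-addition law: u' = (u − v)/(1 − uv/c²), taking u = β_B and v = β_A.
u' = (-0.620 − 0.977) / (1 − (0.977)(-0.620)) = -1.5967/1.6055 = -0.9945.
u' = -0.9945 × 3.00 × 10^8 m/s.

-2.98 × 10^8 m/s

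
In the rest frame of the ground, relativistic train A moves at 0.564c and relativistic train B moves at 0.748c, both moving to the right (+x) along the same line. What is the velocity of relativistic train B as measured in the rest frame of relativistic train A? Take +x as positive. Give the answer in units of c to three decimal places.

+0.318c

β_A = 0.564, β_B = 0.748.
Transform to A's frame with the inverse velocity-addition law: u' = (u − v)/(1 − uv/c²), taking u = β_B and v = β_A.
u' = (0.748 − 0.564) / (1 − (0.564)(0.748)) = 0.1840/0.5781 = 0.3183.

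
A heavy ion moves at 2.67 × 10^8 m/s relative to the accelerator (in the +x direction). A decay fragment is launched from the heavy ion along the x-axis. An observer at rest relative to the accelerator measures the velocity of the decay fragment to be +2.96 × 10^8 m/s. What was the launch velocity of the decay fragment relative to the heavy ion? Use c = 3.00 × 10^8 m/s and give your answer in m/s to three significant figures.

v = 0.890c, u = 0.987c.
Invert the composition law: u' = (u − v)/(1 − uv/c²).
u' = (0.987 − 0.890) / (1 − (0.987)(0.890)) = 0.0967/0.1219 = 0.7932.
u' = 0.7932 × 3.00 × 10^8 m/s.

+2.38 × 10^8 m/s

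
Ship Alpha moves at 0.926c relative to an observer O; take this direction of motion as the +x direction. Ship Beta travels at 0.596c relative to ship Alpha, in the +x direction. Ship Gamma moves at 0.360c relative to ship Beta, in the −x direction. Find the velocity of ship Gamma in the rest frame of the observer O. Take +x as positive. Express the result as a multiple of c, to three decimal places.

+0.960c

Apply u = (u' + v)/(1 + u'v/c²) successively, working outward toward the observer O.
Start: velocity of ship Alpha relative to the observer O = 0.9260c.
Compose with ship Beta (u' = 0.596 in ship Alpha frame): u_1 = (0.596 + 0.926) / (1 + 0.596·0.926) = 1.5220/1.5519 = 0.9807.
Compose with ship Gamma (u' = -0.360 in ship Beta frame): u_2 = (-0.360 + 0.981) / (1 + (-0.360)·0.981) = 0.6207/0.6469 = 0.9595.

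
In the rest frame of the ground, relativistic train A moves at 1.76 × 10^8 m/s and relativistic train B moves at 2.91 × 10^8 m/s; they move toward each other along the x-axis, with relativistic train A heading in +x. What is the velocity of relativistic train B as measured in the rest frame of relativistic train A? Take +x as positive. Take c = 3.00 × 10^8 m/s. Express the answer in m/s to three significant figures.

β_A = 0.587, β_B = -0.970 (dividing each by c = 3.00 × 10^8 m/s).
Transform to A's frame with the inverse velocity-addition law: u' = (u − v)/(1 − uv/c²), taking u = β_B and v = β_A.
u' = (-0.970 − 0.587) / (1 − (0.587)(-0.970)) = -1.5567/1.5691 = -0.9921.
u' = -0.9921 × 3.00 × 10^8 m/s.

-2.98 × 10^8 m/s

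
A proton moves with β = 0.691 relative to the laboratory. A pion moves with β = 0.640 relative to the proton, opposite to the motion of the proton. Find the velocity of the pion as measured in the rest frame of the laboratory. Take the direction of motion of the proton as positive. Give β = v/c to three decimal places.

With v = 0.691 and u' = -0.640 (in units of c),
u = (u' + v)/(1 + u'v/c²):
u = (-0.640 + 0.691) / (1 + (-0.640)·0.691) = 0.0510/0.5578 = 0.0914

β = +0.091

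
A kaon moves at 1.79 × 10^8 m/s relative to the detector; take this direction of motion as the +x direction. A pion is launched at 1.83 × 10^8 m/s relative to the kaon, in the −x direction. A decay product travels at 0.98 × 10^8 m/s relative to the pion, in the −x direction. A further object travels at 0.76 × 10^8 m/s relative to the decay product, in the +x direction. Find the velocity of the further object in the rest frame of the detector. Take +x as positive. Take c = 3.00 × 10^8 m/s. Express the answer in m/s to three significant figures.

-3.02 × 10^7 m/s

Apply u = (u' + v)/(1 + u'v/c²) successively, working outward toward the detector.
(Dividing each given speed by c = 3.00 × 10^8 m/s to work in units of c.)
Start: velocity of the kaon relative to the detector = 0.5967c.
Compose with the pion (u' = -0.610 in the kaon frame): u_1 = (-0.610 + 0.597) / (1 + (-0.610)·0.597) = -0.0133/0.6360 = -0.0210.
Compose with the decay product (u' = -0.327 in the pion frame): u_2 = (-0.327 + (-0.021)) / (1 + (-0.327)·(-0.021)) = -0.3476/1.0068 = -0.3453.
Compose with the further object (u' = 0.253 in the decay product frame): u_3 = (0.253 + (-0.345)) / (1 + 0.253·(-0.345)) = -0.0919/0.9125 = -0.1007.
So u = -0.1007 × 3.00 × 10^8 m/s.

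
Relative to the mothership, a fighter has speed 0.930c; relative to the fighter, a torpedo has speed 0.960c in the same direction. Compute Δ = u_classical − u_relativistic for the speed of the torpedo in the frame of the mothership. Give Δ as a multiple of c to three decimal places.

Galilean: u_cl = 0.960 + 0.930 = 1.8900.
Relativistic: u_rel = (0.960 + 0.930) / (1 + 0.960·0.930) = 1.8900/1.8928 = 0.9985.
Δ = 1.8900 − 0.9985 = 0.8915.
(The classical prediction exceeds c; the relativistic result does not.)

Δ = 0.891c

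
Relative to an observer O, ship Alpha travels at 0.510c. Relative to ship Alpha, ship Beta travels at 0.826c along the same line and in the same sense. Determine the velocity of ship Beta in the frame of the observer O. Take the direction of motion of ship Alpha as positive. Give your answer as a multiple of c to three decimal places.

With v = 0.510 and u' = 0.826 (in units of c),
u = (u' + v)/(1 + u'v/c²):
u = (0.826 + 0.510) / (1 + 0.826·0.510) = 1.3360/1.4213 = 0.9400
(Galilean addition would give +1.336c, exceeding c.)

0.940c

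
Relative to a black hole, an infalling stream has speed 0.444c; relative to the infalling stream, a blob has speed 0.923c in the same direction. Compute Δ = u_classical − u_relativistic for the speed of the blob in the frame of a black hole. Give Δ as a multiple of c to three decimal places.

Δ = 0.397c

Galilean: u_cl = 0.923 + 0.444 = 1.3670.
Relativistic: u_rel = (0.923 + 0.444) / (1 + 0.923·0.444) = 1.3670/1.4098 = 0.9696.
Δ = 1.3670 − 0.9696 = 0.3974.
(The classical prediction exceeds c; the relativistic result does not.)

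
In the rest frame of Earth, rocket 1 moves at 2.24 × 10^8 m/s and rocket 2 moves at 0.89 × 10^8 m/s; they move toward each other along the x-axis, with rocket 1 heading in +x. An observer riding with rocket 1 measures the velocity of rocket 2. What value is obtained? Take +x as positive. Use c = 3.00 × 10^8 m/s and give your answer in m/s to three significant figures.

-2.56 × 10^8 m/s

β_A = 0.747, β_B = -0.297 (dividing each by c = 3.00 × 10^8 m/s).
Transform to A's frame with the inverse velocity-addition law: u' = (u − v)/(1 − uv/c²), taking u = β_B and v = β_A.
u' = (-0.297 − 0.747) / (1 − (0.747)(-0.297)) = -1.0433/1.2215 = -0.8541.
u' = -0.8541 × 3.00 × 10^8 m/s.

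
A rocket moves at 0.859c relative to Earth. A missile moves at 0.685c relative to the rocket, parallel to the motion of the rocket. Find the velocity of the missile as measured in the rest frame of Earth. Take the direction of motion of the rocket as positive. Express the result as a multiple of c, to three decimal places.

0.972c

With v = 0.859 and u' = 0.685 (in units of c),
u = (u' + v)/(1 + u'v/c²):
u = (0.685 + 0.859) / (1 + 0.685·0.859) = 1.5440/1.5884 = 0.9720
(Galilean addition would give +1.544c, exceeding c.)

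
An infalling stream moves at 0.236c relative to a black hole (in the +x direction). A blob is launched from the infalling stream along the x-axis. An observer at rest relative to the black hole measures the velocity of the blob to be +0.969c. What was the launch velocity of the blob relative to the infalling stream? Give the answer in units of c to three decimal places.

+0.950c

Invert the composition law: u' = (u − v)/(1 − uv/c²).
u' = (0.969 − 0.236) / (1 − (0.969)(0.236)) = 0.7330/0.7713 = 0.9503.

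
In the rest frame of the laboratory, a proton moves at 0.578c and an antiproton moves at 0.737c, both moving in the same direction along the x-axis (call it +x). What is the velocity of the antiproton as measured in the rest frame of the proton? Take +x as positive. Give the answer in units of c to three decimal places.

+0.277c

β_A = 0.578, β_B = 0.737.
Transform to A's frame with the inverse velocity-addition law: u' = (u − v)/(1 − uv/c²), taking u = β_B and v = β_A.
u' = (0.737 − 0.578) / (1 − (0.578)(0.737)) = 0.1590/0.5740 = 0.2770.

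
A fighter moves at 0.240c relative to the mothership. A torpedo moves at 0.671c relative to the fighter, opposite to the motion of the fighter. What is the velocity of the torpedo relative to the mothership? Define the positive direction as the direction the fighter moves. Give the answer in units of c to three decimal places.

With v = 0.240 and u' = -0.671 (in units of c),
u = (u' + v)/(1 + u'v/c²):
u = (-0.671 + 0.240) / (1 + (-0.671)·0.240) = -0.4310/0.8390 = -0.5137
(Galilean addition would give -0.431c.)

-0.514c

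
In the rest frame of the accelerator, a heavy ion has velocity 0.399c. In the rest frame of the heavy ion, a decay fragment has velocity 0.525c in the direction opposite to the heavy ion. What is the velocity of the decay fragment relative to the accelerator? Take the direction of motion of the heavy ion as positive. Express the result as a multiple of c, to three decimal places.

-0.159c

With v = 0.399 and u' = -0.525 (in units of c),
u = (u' + v)/(1 + u'v/c²):
u = (-0.525 + 0.399) / (1 + (-0.525)·0.399) = -0.1260/0.7905 = -0.1594
(Galilean addition would give -0.126c.)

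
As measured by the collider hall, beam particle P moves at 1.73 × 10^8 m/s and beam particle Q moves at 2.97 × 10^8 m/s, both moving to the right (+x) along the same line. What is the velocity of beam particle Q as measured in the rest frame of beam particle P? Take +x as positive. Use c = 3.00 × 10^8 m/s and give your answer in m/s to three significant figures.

+2.89 × 10^8 m/s

β_A = 0.577, β_B = 0.990 (dividing each by c = 3.00 × 10^8 m/s).
Transform to A's frame with the inverse velocity-addition law: u' = (u − v)/(1 − uv/c²), taking u = β_B and v = β_A.
u' = (0.990 − 0.577) / (1 − (0.577)(0.990)) = 0.4133/0.4291 = 0.9633.
u' = 0.9633 × 3.00 × 10^8 m/s.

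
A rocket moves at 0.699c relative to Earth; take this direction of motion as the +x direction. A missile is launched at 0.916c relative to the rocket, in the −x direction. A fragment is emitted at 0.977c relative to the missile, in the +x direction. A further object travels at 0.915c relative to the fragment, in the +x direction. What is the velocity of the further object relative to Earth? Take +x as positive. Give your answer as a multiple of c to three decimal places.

+0.996c

Apply u = (u' + v)/(1 + u'v/c²) successively, working outward toward Earth.
Start: velocity of the rocket relative to Earth = 0.6990c.
Compose with the missile (u' = -0.916 in the rocket frame): u_1 = (-0.916 + 0.699) / (1 + (-0.916)·0.699) = -0.2170/0.3597 = -0.6033.
Compose with the fragment (u' = 0.977 in the missile frame): u_2 = (0.977 + (-0.603)) / (1 + 0.977·(-0.603)) = 0.3737/0.4106 = 0.9102.
Compose with the further object (u' = 0.915 in the fragment frame): u_3 = (0.915 + 0.910) / (1 + 0.915·0.910) = 1.8252/1.8328 = 0.9958.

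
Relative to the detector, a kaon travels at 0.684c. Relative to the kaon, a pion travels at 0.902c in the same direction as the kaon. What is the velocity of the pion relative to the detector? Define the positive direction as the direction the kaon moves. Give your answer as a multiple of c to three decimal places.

With v = 0.684 and u' = 0.902 (in units of c),
u = (u' + v)/(1 + u'v/c²):
u = (0.902 + 0.684) / (1 + 0.902·0.684) = 1.5860/1.6170 = 0.9808

0.981c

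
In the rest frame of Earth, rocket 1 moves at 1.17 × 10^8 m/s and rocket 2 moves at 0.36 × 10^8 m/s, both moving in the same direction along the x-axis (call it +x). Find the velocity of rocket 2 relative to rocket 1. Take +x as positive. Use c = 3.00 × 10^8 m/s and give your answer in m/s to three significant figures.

-8.50 × 10^7 m/s

β_A = 0.390, β_B = 0.120 (dividing each by c = 3.00 × 10^8 m/s).
Transform to A's frame with the inverse velocity-addition law: u' = (u − v)/(1 − uv/c²), taking u = β_B and v = β_A.
u' = (0.120 − 0.390) / (1 − (0.390)(0.120)) = -0.2700/0.9532 = -0.2833.
u' = -0.2833 × 3.00 × 10^8 m/s.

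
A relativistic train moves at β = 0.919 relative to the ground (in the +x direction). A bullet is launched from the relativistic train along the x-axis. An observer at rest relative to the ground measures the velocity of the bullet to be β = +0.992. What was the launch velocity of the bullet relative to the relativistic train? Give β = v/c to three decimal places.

β = +0.826

Invert the composition law: u' = (u − v)/(1 − uv/c²).
u' = (0.992 − 0.919) / (1 − (0.992)(0.919)) = 0.0730/0.0884 = 0.8262.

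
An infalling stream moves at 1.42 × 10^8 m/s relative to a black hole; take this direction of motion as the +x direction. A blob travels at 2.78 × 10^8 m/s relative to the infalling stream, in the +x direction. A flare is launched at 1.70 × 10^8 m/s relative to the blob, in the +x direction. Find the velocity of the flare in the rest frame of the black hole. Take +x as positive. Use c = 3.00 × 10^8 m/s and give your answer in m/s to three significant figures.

2.98 × 10^8 m/s

Apply u = (u' + v)/(1 + u'v/c²) successively, working outward toward the black hole.
(Dividing each given speed by c = 3.00 × 10^8 m/s to work in units of c.)
Start: velocity of the infalling stream relative to the black hole = 0.4733c.
Compose with the blob (u' = 0.927 in the infalling stream frame): u_1 = (0.927 + 0.473) / (1 + 0.927·0.473) = 1.4000/1.4386 = 0.9732.
Compose with the flare (u' = 0.567 in the blob frame): u_2 = (0.567 + 0.973) / (1 + 0.567·0.973) = 1.5398/1.5515 = 0.9925.
So u = 0.9925 × 3.00 × 10^8 m/s.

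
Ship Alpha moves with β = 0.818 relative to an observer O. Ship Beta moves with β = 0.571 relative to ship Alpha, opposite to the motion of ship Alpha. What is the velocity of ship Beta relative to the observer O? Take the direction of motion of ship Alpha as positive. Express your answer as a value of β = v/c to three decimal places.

With v = 0.818 and u' = -0.571 (in units of c),
u = (u' + v)/(1 + u'v/c²):
u = (-0.571 + 0.818) / (1 + (-0.571)·0.818) = 0.2470/0.5329 = 0.4635
(Galilean addition would give +0.247c.)

β = +0.463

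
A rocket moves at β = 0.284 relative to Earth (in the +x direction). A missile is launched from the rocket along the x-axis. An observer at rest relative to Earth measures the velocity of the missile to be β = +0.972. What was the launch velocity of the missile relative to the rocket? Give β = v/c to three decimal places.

β = +0.950

Invert the composition law: u' = (u − v)/(1 − uv/c²).
u' = (0.972 − 0.284) / (1 − (0.972)(0.284)) = 0.6880/0.7240 = 0.9503.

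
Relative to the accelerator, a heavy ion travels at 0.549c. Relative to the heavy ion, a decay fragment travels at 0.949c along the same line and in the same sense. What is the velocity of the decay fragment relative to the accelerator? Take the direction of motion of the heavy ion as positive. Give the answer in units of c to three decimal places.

0.985c

With v = 0.549 and u' = 0.949 (in units of c),
u = (u' + v)/(1 + u'v/c²):
u = (0.949 + 0.549) / (1 + 0.949·0.549) = 1.4980/1.5210 = 0.9849
(Galilean addition would give +1.498c, exceeding c.)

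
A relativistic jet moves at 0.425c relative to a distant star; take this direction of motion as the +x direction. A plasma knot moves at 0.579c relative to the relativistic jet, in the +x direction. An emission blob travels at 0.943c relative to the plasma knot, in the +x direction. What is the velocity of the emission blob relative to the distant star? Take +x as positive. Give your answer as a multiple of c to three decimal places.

Apply u = (u' + v)/(1 + u'v/c²) successively, working outward toward the distant star.
Start: velocity of the relativistic jet relative to the distant star = 0.4250c.
Compose with the plasma knot (u' = 0.579 in the relativistic jet frame): u_1 = (0.579 + 0.425) / (1 + 0.579·0.425) = 1.0040/1.2461 = 0.8057.
Compose with the emission blob (u' = 0.943 in the plasma knot frame): u_2 = (0.943 + 0.806) / (1 + 0.943·0.806) = 1.7487/1.7598 = 0.9937.

0.994c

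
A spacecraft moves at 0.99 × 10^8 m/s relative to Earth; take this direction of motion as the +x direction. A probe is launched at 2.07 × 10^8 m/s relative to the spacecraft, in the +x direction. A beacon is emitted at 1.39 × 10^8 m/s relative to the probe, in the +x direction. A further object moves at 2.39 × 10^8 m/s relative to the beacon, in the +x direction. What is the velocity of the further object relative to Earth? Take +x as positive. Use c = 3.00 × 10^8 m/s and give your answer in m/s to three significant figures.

2.98 × 10^8 m/s

Apply u = (u' + v)/(1 + u'v/c²) successively, working outward toward Earth.
(Dividing each given speed by c = 3.00 × 10^8 m/s to work in units of c.)
Start: velocity of the spacecraft relative to Earth = 0.3300c.
Compose with the probe (u' = 0.690 in the spacecraft frame): u_1 = (0.690 + 0.330) / (1 + 0.690·0.330) = 1.0200/1.2277 = 0.8308.
Compose with the beacon (u' = 0.463 in the probe frame): u_2 = (0.463 + 0.831) / (1 + 0.463·0.831) = 1.2942/1.3849 = 0.9344.
Compose with the further object (u' = 0.797 in the beacon frame): u_3 = (0.797 + 0.934) / (1 + 0.797·0.934) = 1.7311/1.7444 = 0.9924.
So u = 0.9924 × 3.00 × 10^8 m/s.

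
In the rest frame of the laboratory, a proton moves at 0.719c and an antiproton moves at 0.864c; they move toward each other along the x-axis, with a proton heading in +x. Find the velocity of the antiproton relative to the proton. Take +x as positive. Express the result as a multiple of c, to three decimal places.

β_A = 0.719, β_B = -0.864.
Transform to A's frame with the inverse velocity-addition law: u' = (u − v)/(1 − uv/c²), taking u = β_B and v = β_A.
u' = (-0.864 − 0.719) / (1 − (0.719)(-0.864)) = -1.5830/1.6212 = -0.9764.

-0.976c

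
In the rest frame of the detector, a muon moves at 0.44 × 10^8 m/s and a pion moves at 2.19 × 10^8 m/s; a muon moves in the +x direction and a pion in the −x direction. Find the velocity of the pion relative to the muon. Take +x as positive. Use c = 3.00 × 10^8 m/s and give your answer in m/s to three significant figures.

β_A = 0.147, β_B = -0.730 (dividing each by c = 3.00 × 10^8 m/s).
Transform to A's frame with the inverse velocity-addition law: u' = (u − v)/(1 − uv/c²), taking u = β_B and v = β_A.
u' = (-0.730 − 0.147) / (1 − (0.147)(-0.730)) = -0.8767/1.1071 = -0.7919.
u' = -0.7919 × 3.00 × 10^8 m/s.

-2.38 × 10^8 m/s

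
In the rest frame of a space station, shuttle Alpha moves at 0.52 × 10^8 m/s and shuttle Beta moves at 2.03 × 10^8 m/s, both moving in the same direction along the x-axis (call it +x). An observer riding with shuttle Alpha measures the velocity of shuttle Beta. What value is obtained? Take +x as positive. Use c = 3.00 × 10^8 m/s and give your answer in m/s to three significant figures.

+1.71 × 10^8 m/s

β_A = 0.173, β_B = 0.677 (dividing each by c = 3.00 × 10^8 m/s).
Transform to A's frame with the inverse velocity-addition law: u' = (u − v)/(1 − uv/c²), taking u = β_B and v = β_A.
u' = (0.677 − 0.173) / (1 − (0.173)(0.677)) = 0.5033/0.8827 = 0.5702.
u' = 0.5702 × 3.00 × 10^8 m/s.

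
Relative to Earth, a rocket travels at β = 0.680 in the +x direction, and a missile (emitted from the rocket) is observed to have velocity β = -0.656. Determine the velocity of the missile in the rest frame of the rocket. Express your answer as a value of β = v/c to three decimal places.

β = -0.924

Invert the composition law: u' = (u − v)/(1 − uv/c²).
u' = (-0.656 − 0.680) / (1 − (-0.656)(0.680)) = -1.3360/1.4461 = -0.9239.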